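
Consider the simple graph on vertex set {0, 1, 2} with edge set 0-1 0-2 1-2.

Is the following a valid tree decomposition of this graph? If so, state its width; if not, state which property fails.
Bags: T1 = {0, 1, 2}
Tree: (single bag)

Yes; width 2.

Vertex coverage: the bags together contain {0, 1, 2}, the full vertex set. Edge coverage: each edge of G has both endpoints in at least one bag. Running intersection: for every vertex, the bags containing it form a connected subtree. All three properties hold, so this is a valid tree decomposition of width max|bag| − 1 = 2, and hence tw(G) ≤ 2.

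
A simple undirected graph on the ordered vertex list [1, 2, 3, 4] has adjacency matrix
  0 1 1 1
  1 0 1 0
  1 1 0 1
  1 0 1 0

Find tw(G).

2

A width-2 tree decomposition is:
Bags: B1 = {1, 2, 3}  B2 = {1, 3, 4}
Tree: B1–B2
Every bag has size at most 3, so the width is 3 − 1 = 2 and tw(G) ≤ 2. Conversely, {1, 2, 3} is a clique of size 3, and the vertices of any clique must share a bag in every tree decomposition; so some bag has ≥ 3 vertices and tw(G) ≥ 2. Therefore the treewidth is 2.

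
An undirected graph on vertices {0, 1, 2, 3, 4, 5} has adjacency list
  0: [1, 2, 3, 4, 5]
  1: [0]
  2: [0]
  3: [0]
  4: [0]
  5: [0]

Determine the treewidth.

1

A width-1 tree decomposition is:
Bags: B1 = {0, 4}  B2 = {0, 3}  B3 = {0, 1}  B4 = {0, 2}  B5 = {0, 5}
Tree: B1–B2, B1–B3, B3–B4, B4–B5
Each bag holds 2 vertices, so the decomposition has width 1, which upper-bounds the treewidth. G has an edge, so its treewidth is at least 1. The upper and lower bounds meet at 1, so that is the treewidth.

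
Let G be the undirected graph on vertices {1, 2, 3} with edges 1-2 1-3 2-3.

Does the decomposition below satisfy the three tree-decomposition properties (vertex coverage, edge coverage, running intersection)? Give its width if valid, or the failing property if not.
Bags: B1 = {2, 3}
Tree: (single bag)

A tree decomposition must satisfy three properties: every vertex lies in some bag; for every edge, both endpoints lie together in some bag; and for every vertex, the bags containing it form a connected subtree. Here vertex 1 appears in no bag, so the decomposition is invalid.

No — vertex 1 appears in no bag.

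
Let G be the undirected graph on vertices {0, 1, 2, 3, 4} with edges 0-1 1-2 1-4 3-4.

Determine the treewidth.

1

A width-1 tree decomposition is:
Bags: B1 = {1, 4}  B2 = {0, 1}  B3 = {3, 4}  B4 = {1, 2}
Tree: B1–B2, B1–B3, B1–B4
The largest bag has 2 vertices, giving width 1; this decomposition certifies tw(G) ≤ 1. G has an edge, so its treewidth is at least 1. Combining the bounds, tw(G) = 1.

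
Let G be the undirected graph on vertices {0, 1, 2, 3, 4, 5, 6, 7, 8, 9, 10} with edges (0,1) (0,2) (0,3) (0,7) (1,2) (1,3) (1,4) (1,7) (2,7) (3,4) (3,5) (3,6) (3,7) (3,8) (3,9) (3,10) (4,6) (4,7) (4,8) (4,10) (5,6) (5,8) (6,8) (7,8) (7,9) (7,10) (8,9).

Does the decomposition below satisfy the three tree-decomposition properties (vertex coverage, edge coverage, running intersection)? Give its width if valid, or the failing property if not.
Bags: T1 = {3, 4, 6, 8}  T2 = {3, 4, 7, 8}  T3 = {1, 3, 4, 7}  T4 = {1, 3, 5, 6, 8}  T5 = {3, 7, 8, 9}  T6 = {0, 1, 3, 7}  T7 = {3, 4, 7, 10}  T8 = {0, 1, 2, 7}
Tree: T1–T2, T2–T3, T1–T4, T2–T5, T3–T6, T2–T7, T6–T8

A tree decomposition must satisfy three properties: every vertex lies in some bag; for every edge, both endpoints lie together in some bag; and for every vertex, the bags containing it form a connected subtree. Here bags containing vertex 1 are not connected in the tree, so the decomposition is invalid.

No — bags containing vertex 1 are not connected in the tree.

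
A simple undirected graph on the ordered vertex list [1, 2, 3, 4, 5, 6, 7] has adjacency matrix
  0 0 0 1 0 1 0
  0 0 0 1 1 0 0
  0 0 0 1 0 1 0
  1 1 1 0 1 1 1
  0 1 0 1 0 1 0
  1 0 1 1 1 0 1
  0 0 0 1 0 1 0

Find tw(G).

2

A width-2 tree decomposition is:
Bags: B1 = {4, 5, 6}  B2 = {1, 4, 6}  B3 = {2, 4, 5}  B4 = {3, 4, 6}  B5 = {4, 6, 7}
Tree: B1–B2, B1–B3, B1–B4, B1–B5
The largest bag has 3 vertices, giving width 2; this decomposition certifies tw(G) ≤ 2. For the lower bound, the 3 vertices {2, 4, 5} are pairwise adjacent, and any tree decomposition puts a clique entirely inside one bag — forcing width ≥ 2. Combining the bounds, tw(G) = 2.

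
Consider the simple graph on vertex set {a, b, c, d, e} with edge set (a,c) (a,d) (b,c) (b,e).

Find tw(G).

A width-1 tree decomposition is:
Bags: B1 = {b, c}  B2 = {b, e}  B3 = {a, c}  B4 = {a, d}
Tree: B1–B2, B1–B3, B3–B4
Each bag holds 2 vertices, so the decomposition has width 1, which upper-bounds the treewidth. G has an edge, so its treewidth is at least 1. Therefore the treewidth is 1.

1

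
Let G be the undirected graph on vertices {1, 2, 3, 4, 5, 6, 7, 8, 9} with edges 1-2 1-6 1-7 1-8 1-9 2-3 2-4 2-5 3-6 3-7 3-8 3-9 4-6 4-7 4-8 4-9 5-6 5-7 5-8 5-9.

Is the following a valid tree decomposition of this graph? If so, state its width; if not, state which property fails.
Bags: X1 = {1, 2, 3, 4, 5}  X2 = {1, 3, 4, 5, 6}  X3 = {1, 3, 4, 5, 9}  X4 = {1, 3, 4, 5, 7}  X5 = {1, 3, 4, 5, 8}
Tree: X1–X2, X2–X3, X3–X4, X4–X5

Vertex coverage: the bags together contain {1, 2, 3, 4, 5, 6, 7, 8, 9}, the full vertex set. Edge coverage: each edge of G has both endpoints in at least one bag. Running intersection: for every vertex, the bags containing it form a connected subtree. All three properties hold, so this is a valid tree decomposition of width max|bag| − 1 = 4, and hence tw(G) ≤ 4.

Yes; width 4.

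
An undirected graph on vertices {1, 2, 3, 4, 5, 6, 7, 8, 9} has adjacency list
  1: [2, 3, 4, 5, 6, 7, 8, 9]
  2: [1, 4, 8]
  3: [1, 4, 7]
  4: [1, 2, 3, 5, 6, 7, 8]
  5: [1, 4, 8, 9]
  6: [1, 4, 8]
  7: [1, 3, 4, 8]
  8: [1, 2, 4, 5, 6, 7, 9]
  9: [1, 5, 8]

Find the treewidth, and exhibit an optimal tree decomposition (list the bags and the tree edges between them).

Every bag has size at most 4, so the width is 4 − 1 = 3 and tw(G) ≤ 3. For the lower bound, the 4 vertices {1, 5, 8, 9} are pairwise adjacent, and any tree decomposition puts a clique entirely inside one bag — forcing width ≥ 3. The upper and lower bounds meet at 3, so that is the treewidth.

Treewidth 3.
One optimal decomposition is:
Bags: B1 = {1, 4, 7, 8}  B2 = {1, 3, 4, 7}  B3 = {1, 4, 5, 8}  B4 = {1, 4, 6, 8}  B5 = {1, 5, 8, 9}  B6 = {1, 2, 4, 8}
Tree: B1–B2, B1–B3, B1–B4, B3–B5, B3–B6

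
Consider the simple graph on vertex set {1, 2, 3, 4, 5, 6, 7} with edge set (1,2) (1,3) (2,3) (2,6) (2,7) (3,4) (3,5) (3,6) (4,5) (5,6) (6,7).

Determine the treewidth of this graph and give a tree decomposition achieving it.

The largest bag has 3 vertices, giving width 2; this decomposition certifies tw(G) ≤ 2. On the other hand G contains the 3-clique {1, 2, 3}. A clique must lie in a single bag of any decomposition, so no decomposition can have width below 2. Hence tw(G) = 2 exactly.

Treewidth 2.
Bags: B1 = {3, 5, 6}  B2 = {2, 3, 6}  B3 = {1, 2, 3}  B4 = {2, 6, 7}  B5 = {3, 4, 5}
Tree: B1–B2, B2–B3, B2–B4, B1–B5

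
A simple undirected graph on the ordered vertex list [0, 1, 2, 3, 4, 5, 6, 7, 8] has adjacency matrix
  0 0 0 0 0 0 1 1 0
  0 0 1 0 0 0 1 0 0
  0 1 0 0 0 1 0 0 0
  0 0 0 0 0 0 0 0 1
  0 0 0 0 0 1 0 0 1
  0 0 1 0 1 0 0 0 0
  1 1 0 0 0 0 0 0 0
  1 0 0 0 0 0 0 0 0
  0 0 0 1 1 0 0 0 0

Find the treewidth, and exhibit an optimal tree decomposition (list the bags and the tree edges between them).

Treewidth 1.
One such decomposition:
Bags: B1 = {0, 7}  B2 = {0, 6}  B3 = {1, 6}  B4 = {1, 2}  B5 = {2, 5}  B6 = {4, 5}  B7 = {4, 8}  B8 = {3, 8}
Tree: B1–B2, B2–B3, B3–B4, B4–B5, B5–B6, B6–B7, B7–B8

The largest bag has 2 vertices, giving width 1; this decomposition certifies tw(G) ≤ 1. Since G has at least one edge (e.g. 7–0), it is not an edgeless graph, so tw(G) ≥ 1. Therefore the treewidth is 1.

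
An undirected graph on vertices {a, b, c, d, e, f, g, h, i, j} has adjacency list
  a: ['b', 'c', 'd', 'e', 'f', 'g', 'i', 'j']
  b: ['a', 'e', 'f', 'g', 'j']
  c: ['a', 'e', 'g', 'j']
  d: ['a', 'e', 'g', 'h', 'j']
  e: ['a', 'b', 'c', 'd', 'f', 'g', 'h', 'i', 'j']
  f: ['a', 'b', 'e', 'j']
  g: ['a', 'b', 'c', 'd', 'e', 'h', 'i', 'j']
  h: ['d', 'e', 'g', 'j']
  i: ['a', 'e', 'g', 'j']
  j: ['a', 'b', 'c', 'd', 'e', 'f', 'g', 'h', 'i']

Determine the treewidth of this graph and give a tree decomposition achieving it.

Treewidth 4.
One optimal decomposition is:
Bags: B1 = {a, c, e, g, j}  B2 = {a, d, e, g, j}  B3 = {a, e, g, i, j}  B4 = {d, e, g, h, j}  B5 = {a, b, e, g, j}  B6 = {a, b, e, f, j}
Tree: B1–B2, B2–B3, B2–B4, B2–B5, B5–B6

Every bag has size at most 5, so the width is 5 − 1 = 4 and tw(G) ≤ 4. Conversely, {d, e, g, h, j} is a clique of size 5, and the vertices of any clique must share a bag in every tree decomposition; so some bag has ≥ 5 vertices and tw(G) ≥ 4. Therefore the treewidth is 4.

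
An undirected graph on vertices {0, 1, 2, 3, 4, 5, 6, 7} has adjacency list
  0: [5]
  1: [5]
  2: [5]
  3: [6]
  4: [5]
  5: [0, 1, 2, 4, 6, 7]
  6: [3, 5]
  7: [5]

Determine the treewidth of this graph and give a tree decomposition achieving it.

The largest bag has 2 vertices, giving width 1; this decomposition certifies tw(G) ≤ 1. Since G has at least one edge (e.g. 6–5), it is not an edgeless graph, so tw(G) ≥ 1. Therefore the treewidth is 1.

Treewidth 1.
One such decomposition:
Bags: B1 = {5, 6}  B2 = {1, 5}  B3 = {0, 5}  B4 = {5, 7}  B5 = {4, 5}  B6 = {3, 6}  B7 = {2, 5}
Tree: B1–B2, B2–B3, B3–B4, B3–B5, B1–B6, B4–B7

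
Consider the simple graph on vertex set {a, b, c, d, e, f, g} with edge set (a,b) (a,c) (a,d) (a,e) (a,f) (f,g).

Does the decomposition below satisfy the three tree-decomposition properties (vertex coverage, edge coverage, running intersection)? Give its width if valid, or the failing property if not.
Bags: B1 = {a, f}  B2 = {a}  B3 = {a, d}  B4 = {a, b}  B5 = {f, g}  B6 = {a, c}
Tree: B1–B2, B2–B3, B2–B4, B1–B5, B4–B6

No — vertex e appears in no bag.

A tree decomposition must satisfy three properties: every vertex lies in some bag; for every edge, both endpoints lie together in some bag; and for every vertex, the bags containing it form a connected subtree. Here vertex e appears in no bag, so the decomposition is invalid.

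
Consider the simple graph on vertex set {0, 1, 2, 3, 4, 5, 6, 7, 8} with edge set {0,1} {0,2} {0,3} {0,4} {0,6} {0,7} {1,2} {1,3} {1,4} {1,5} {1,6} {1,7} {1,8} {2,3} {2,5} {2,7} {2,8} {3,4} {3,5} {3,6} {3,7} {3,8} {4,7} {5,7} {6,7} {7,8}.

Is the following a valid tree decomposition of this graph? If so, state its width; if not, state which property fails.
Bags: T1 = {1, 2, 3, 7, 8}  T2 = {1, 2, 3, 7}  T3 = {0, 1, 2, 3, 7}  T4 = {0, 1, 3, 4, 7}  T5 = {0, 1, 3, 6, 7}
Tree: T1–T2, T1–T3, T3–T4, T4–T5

No — vertex 5 appears in no bag.

A tree decomposition must satisfy three properties: every vertex lies in some bag; for every edge, both endpoints lie together in some bag; and for every vertex, the bags containing it form a connected subtree. Here vertex 5 appears in no bag, so the decomposition is invalid.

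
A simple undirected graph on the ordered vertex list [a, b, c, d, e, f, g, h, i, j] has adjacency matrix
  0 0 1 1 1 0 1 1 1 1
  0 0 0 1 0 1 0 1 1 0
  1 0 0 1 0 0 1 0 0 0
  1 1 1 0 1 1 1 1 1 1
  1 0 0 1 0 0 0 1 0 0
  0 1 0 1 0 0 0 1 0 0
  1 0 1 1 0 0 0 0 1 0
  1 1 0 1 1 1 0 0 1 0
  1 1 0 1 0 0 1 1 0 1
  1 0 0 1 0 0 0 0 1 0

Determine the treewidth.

3

A width-3 tree decomposition is:
Bags: B1 = {b, d, f, h}  B2 = {b, d, h, i}  B3 = {a, d, h, i}  B4 = {a, d, e, h}  B5 = {a, d, g, i}  B6 = {a, c, d, g}  B7 = {a, d, i, j}
Tree: B1–B2, B2–B3, B3–B4, B3–B5, B5–B6, B3–B7
Each bag holds 4 vertices, so the decomposition has width 3, which upper-bounds the treewidth. For the lower bound, the 4 vertices {a, d, e, h} are pairwise adjacent, and any tree decomposition puts a clique entirely inside one bag — forcing width ≥ 3. The upper and lower bounds meet at 3, so that is the treewidth.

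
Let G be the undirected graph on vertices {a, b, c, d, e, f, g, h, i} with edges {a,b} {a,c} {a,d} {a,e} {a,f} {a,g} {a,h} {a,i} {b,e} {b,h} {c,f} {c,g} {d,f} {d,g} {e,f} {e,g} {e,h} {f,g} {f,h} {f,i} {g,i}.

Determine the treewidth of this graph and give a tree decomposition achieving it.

Each bag holds 4 vertices, so the decomposition has width 3, which upper-bounds the treewidth. For the lower bound, the 4 vertices {a, d, f, g} are pairwise adjacent, and any tree decomposition puts a clique entirely inside one bag — forcing width ≥ 3. Therefore the treewidth is 3.

Treewidth 3.
One optimal decomposition is:
Bags: B1 = {a, e, f, h}  B2 = {a, e, f, g}  B3 = {a, b, e, h}  B4 = {a, f, g, i}  B5 = {a, c, f, g}  B6 = {a, d, f, g}
Tree: B1–B2, B1–B3, B2–B4, B4–B5, B5–B6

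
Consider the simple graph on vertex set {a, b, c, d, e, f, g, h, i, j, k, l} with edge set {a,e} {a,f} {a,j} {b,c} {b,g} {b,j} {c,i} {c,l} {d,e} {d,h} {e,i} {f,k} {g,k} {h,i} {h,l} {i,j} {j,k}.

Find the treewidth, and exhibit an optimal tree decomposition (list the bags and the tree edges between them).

The largest bag has 4 vertices, giving width 3; this decomposition certifies tw(G) ≤ 3. For the lower bound: the 4 vertex sets {d,h,l}, {e}, {i}, {a,b,c,j} are disjoint, each induces a connected subgraph, and every pair is joined by at least one edge of G. Contracting each set to a single vertex therefore yields K_{4} as a minor, and since treewidth is minor-monotone, tw(G) ≥ tw(K_{4}) = 3. Combining the bounds, tw(G) = 3.

Treewidth 3.
One such decomposition:
Bags: B1 = {d, e, h, l}  B2 = {e, h, i, l}  B3 = {c, e, i, l}  B4 = {a, c, e, i}  B5 = {a, c, i, j}  B6 = {a, b, c, j}  B7 = {a, b, f, j}  B8 = {b, f, j, k}  B9 = {b, f, g, k}
Tree: B1–B2, B2–B3, B3–B4, B4–B5, B5–B6, B6–B7, B7–B8, B8–B9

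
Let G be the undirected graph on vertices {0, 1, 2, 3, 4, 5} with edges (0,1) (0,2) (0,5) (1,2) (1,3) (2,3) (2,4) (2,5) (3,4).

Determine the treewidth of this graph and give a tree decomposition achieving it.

Treewidth 2.
Bags: B1 = {0, 1, 2}  B2 = {0, 2, 5}  B3 = {1, 2, 3}  B4 = {2, 3, 4}
Tree: B1–B2, B1–B3, B3–B4

Every bag has size at most 3, so the width is 3 − 1 = 2 and tw(G) ≤ 2. For the lower bound, the 3 vertices {0, 1, 2} are pairwise adjacent, and any tree decomposition puts a clique entirely inside one bag — forcing width ≥ 2. Combining the bounds, tw(G) = 2.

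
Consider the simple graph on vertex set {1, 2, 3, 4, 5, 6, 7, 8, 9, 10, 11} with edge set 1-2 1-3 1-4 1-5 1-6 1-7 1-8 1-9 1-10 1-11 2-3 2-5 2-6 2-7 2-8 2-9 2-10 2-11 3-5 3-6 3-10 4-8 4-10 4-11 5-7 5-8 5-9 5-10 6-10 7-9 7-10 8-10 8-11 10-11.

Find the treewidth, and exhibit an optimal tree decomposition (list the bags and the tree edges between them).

Each bag holds 5 vertices, so the decomposition has width 4, which upper-bounds the treewidth. On the other hand G contains the 5-clique {1, 2, 5, 7, 9}. A clique must lie in a single bag of any decomposition, so no decomposition can have width below 4. Therefore the treewidth is 4.

Treewidth 4.
Bags: B1 = {1, 2, 5, 8, 10}  B2 = {1, 2, 3, 5, 10}  B3 = {1, 2, 8, 10, 11}  B4 = {1, 2, 5, 7, 10}  B5 = {1, 4, 8, 10, 11}  B6 = {1, 2, 5, 7, 9}  B7 = {1, 2, 3, 6, 10}
Tree: B1–B2, B1–B3, B2–B4, B3–B5, B4–B6, B2–B7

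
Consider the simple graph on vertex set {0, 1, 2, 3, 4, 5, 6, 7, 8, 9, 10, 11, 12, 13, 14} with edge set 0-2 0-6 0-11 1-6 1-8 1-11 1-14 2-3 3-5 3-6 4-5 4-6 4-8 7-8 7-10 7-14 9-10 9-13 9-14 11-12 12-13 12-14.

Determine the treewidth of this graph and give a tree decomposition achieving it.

Each bag holds 4 vertices, so the decomposition has width 3, which upper-bounds the treewidth. For the lower bound: the 4 vertex sets {9,10,13}, {7}, {14}, {1,8,11,12} are disjoint, each induces a connected subgraph, and every pair is joined by at least one edge of G. Contracting each set to a single vertex therefore yields K_{4} as a minor, and since treewidth is minor-monotone, tw(G) ≥ tw(K_{4}) = 3. Therefore the treewidth is 3.

Treewidth 3.
One optimal decomposition is:
Bags: B1 = {7, 9, 10, 13}  B2 = {7, 9, 13, 14}  B3 = {7, 12, 13, 14}  B4 = {7, 8, 12, 14}  B5 = {1, 8, 12, 14}  B6 = {1, 8, 11, 12}  B7 = {1, 4, 8, 11}  B8 = {1, 4, 6, 11}  B9 = {0, 4, 6, 11}  B10 = {0, 4, 5, 6}  B11 = {0, 3, 5, 6}  B12 = {0, 2, 3, 5}
Tree: B1–B2, B2–B3, B3–B4, B4–B5, B5–B6, B6–B7, B7–B8, B8–B9, B9–B10, B10–B11, B11–B12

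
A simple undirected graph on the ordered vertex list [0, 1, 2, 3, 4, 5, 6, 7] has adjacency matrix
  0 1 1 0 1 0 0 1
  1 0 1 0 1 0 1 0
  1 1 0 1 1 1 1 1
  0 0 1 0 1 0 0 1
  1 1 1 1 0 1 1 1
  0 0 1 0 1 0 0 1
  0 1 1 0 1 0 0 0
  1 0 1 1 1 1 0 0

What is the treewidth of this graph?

3

A width-3 tree decomposition is:
Bags: B1 = {0, 2, 4, 7}  B2 = {2, 3, 4, 7}  B3 = {2, 4, 5, 7}  B4 = {0, 1, 2, 4}  B5 = {1, 2, 4, 6}
Tree: B1–B2, B2–B3, B1–B4, B4–B5
The largest bag has 4 vertices, giving width 3; this decomposition certifies tw(G) ≤ 3. For the lower bound, the 4 vertices {0, 1, 2, 4} are pairwise adjacent, and any tree decomposition puts a clique entirely inside one bag — forcing width ≥ 3. The upper and lower bounds meet at 3, so that is the treewidth.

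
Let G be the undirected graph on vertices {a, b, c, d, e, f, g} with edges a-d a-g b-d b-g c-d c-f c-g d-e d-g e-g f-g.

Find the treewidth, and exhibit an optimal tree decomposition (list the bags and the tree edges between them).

Every bag has size at most 3, so the width is 3 − 1 = 2 and tw(G) ≤ 2. For the lower bound, the 3 vertices {d, e, g} are pairwise adjacent, and any tree decomposition puts a clique entirely inside one bag — forcing width ≥ 2. Combining the bounds, tw(G) = 2.

Treewidth 2.
One optimal decomposition is:
Bags: B1 = {c, d, g}  B2 = {d, e, g}  B3 = {a, d, g}  B4 = {c, f, g}  B5 = {b, d, g}
Tree: B1–B2, B1–B3, B1–B4, B3–B5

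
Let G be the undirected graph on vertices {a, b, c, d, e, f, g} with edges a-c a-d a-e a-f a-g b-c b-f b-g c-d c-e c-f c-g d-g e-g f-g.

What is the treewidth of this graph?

3

A width-3 tree decomposition is:
Bags: B1 = {a, c, f, g}  B2 = {a, c, d, g}  B3 = {b, c, f, g}  B4 = {a, c, e, g}
Tree: B1–B2, B1–B3, B1–B4
Each bag holds 4 vertices, so the decomposition has width 3, which upper-bounds the treewidth. On the other hand G contains the 4-clique {a, c, d, g}. A clique must lie in a single bag of any decomposition, so no decomposition can have width below 3. Combining the bounds, tw(G) = 3.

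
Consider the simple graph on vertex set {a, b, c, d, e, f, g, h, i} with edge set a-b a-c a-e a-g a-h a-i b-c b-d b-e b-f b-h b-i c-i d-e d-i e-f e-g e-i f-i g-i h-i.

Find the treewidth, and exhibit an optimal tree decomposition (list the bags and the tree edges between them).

Treewidth 3.
One optimal decomposition is:
Bags: B1 = {a, b, e, i}  B2 = {b, e, f, i}  B3 = {a, b, c, i}  B4 = {b, d, e, i}  B5 = {a, e, g, i}  B6 = {a, b, h, i}
Tree: B1–B2, B1–B3, B2–B4, B1–B5, B1–B6

Each bag holds 4 vertices, so the decomposition has width 3, which upper-bounds the treewidth. For the lower bound, the 4 vertices {a, e, g, i} are pairwise adjacent, and any tree decomposition puts a clique entirely inside one bag — forcing width ≥ 3. Hence tw(G) = 3 exactly.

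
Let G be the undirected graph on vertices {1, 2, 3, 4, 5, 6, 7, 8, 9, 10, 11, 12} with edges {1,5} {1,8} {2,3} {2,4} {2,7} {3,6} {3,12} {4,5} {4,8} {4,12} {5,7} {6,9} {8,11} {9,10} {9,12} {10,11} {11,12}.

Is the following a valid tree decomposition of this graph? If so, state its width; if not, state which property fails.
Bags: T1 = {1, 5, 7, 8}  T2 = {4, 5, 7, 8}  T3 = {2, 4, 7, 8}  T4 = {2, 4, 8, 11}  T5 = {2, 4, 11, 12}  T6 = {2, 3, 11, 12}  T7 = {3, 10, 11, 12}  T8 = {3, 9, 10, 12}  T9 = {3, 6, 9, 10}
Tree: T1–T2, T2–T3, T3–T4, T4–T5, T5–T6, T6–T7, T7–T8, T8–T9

Yes; width 3.

Checking the three conditions: (i) the bags cover all of {1, 2, 3, 4, 5, 6, 7, 8, 9, 10, 11, 12}; (ii) for each edge, some bag contains both endpoints; (iii) the bags containing any fixed vertex form a subtree. All hold, so the decomposition is valid with width 4 − 1 = 3.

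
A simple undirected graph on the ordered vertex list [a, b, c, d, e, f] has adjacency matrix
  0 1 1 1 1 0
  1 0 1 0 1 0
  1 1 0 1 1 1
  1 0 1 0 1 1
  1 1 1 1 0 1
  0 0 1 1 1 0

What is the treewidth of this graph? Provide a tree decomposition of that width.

Every bag has size at most 4, so the width is 4 − 1 = 3 and tw(G) ≤ 3. For the lower bound, the 4 vertices {c, d, e, f} are pairwise adjacent, and any tree decomposition puts a clique entirely inside one bag — forcing width ≥ 3. The upper and lower bounds meet at 3, so that is the treewidth.

Treewidth 3.
One optimal decomposition is:
Bags: B1 = {c, d, e, f}  B2 = {a, c, d, e}  B3 = {a, b, c, e}
Tree: B1–B2, B2–B3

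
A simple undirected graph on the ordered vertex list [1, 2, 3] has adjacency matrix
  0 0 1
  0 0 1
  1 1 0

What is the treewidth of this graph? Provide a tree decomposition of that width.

Treewidth 1.
Bags: B1 = {2, 3}  B2 = {1, 3}
Tree: B1–B2

Each bag holds 2 vertices, so the decomposition has width 1, which upper-bounds the treewidth. Since G has at least one edge (e.g. 3–2), it is not an edgeless graph, so tw(G) ≥ 1. Therefore the treewidth is 1.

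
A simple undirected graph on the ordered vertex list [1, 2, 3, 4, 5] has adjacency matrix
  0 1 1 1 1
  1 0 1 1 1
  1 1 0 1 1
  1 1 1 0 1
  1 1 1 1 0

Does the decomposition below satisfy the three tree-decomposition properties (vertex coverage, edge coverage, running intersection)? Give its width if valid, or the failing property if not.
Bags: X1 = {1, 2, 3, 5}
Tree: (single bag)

No — vertex 4 appears in no bag.

A tree decomposition must satisfy three properties: every vertex lies in some bag; for every edge, both endpoints lie together in some bag; and for every vertex, the bags containing it form a connected subtree. Here vertex 4 appears in no bag, so the decomposition is invalid.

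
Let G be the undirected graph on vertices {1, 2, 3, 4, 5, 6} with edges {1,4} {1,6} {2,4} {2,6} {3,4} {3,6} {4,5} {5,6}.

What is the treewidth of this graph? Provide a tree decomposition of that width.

Treewidth 2.
Bags: B1 = {3, 4, 6}  B2 = {1, 4, 6}  B3 = {2, 4, 6}  B4 = {4, 5, 6}
Tree: B1–B2, B2–B3, B3–B4

The largest bag has 3 vertices, giving width 2; this decomposition certifies tw(G) ≤ 2. The edges 4–3–6–1–4 form a cycle, so G is not a tree and its treewidth is at least 2. Therefore the treewidth is 2.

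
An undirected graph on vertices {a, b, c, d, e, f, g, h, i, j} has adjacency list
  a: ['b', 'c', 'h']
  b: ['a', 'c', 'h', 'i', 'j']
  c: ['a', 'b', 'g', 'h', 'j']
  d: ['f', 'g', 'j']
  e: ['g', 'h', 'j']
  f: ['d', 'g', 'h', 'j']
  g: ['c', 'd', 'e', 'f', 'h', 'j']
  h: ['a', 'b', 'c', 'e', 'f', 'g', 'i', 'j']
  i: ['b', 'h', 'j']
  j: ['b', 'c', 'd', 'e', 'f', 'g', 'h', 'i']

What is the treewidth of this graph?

3

A width-3 tree decomposition is:
Bags: B1 = {d, f, g, j}  B2 = {f, g, h, j}  B3 = {e, g, h, j}  B4 = {c, g, h, j}  B5 = {b, c, h, j}  B6 = {b, h, i, j}  B7 = {a, b, c, h}
Tree: B1–B2, B2–B3, B2–B4, B4–B5, B5–B6, B5–B7
Every bag has size at most 4, so the width is 4 − 1 = 3 and tw(G) ≤ 3. For the lower bound, the 4 vertices {d, f, g, j} are pairwise adjacent, and any tree decomposition puts a clique entirely inside one bag — forcing width ≥ 3. The upper and lower bounds meet at 3, so that is the treewidth.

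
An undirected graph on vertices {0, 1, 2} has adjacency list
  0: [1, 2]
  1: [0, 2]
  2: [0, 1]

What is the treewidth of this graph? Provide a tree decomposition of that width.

Treewidth 2.
One optimal decomposition is:
Bags: B1 = {0, 1, 2}
Tree: (single bag)

A single bag containing all 3 vertices is trivially a valid decomposition of width 2. On the other hand G contains the 3-clique {0, 1, 2}. A clique must lie in a single bag of any decomposition, so no decomposition can have width below 2. Hence tw(G) = 2 exactly.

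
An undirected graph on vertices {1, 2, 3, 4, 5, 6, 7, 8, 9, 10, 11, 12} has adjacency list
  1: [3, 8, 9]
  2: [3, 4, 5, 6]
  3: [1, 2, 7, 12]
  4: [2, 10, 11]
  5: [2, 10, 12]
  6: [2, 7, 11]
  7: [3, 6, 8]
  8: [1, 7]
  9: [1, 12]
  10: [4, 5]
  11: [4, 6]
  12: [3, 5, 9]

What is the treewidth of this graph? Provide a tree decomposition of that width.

Treewidth 3.
One optimal decomposition is:
Bags: B1 = {4, 6, 10, 11}  B2 = {2, 4, 6, 10}  B3 = {2, 5, 6, 10}  B4 = {2, 5, 6, 7}  B5 = {2, 3, 5, 7}  B6 = {3, 5, 7, 12}  B7 = {3, 7, 8, 12}  B8 = {1, 3, 8, 12}  B9 = {1, 8, 9, 12}
Tree: B1–B2, B2–B3, B3–B4, B4–B5, B5–B6, B6–B7, B7–B8, B8–B9

Each bag holds 4 vertices, so the decomposition has width 3, which upper-bounds the treewidth. For the lower bound: the 4 vertex sets {4,10,11}, {6}, {2}, {3,5,7,12} are disjoint, each induces a connected subgraph, and every pair is joined by at least one edge of G. Contracting each set to a single vertex therefore yields K_{4} as a minor, and since treewidth is minor-monotone, tw(G) ≥ tw(K_{4}) = 3. The upper and lower bounds meet at 3, so that is the treewidth.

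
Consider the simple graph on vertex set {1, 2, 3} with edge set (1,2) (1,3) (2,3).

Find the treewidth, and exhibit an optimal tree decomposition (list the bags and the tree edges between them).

With just one bag of size 3, the width is 3 − 1 = 2, so tw(G) ≤ 2. Conversely, {1, 2, 3} is a clique of size 3, and the vertices of any clique must share a bag in every tree decomposition; so some bag has ≥ 3 vertices and tw(G) ≥ 2. Combining the bounds, tw(G) = 2.

Treewidth 2.
One optimal decomposition is:
Bags: B1 = {1, 2, 3}
Tree: (single bag)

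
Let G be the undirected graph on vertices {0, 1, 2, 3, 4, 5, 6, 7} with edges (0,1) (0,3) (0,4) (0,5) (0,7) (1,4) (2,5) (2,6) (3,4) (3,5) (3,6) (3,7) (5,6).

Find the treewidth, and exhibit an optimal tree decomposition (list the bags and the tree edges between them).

Each bag holds 3 vertices, so the decomposition has width 2, which upper-bounds the treewidth. For the lower bound, the 3 vertices {0, 1, 4} are pairwise adjacent, and any tree decomposition puts a clique entirely inside one bag — forcing width ≥ 2. Hence tw(G) = 2 exactly.

Treewidth 2.
Bags: B1 = {0, 3, 7}  B2 = {0, 3, 5}  B3 = {3, 5, 6}  B4 = {0, 3, 4}  B5 = {2, 5, 6}  B6 = {0, 1, 4}
Tree: B1–B2, B2–B3, B1–B4, B3–B5, B4–B6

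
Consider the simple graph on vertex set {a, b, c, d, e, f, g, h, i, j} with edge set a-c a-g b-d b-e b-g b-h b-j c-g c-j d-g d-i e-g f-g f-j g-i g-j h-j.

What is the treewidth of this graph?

A width-2 tree decomposition is:
Bags: B1 = {b, g, j}  B2 = {c, g, j}  B3 = {b, d, g}  B4 = {d, g, i}  B5 = {b, e, g}  B6 = {f, g, j}  B7 = {a, c, g}  B8 = {b, h, j}
Tree: B1–B2, B1–B3, B3–B4, B1–B5, B2–B6, B2–B7, B1–B8
Every bag has size at most 3, so the width is 3 − 1 = 2 and tw(G) ≤ 2. On the other hand G contains the 3-clique {f, g, j}. A clique must lie in a single bag of any decomposition, so no decomposition can have width below 2. Therefore the treewidth is 2.

2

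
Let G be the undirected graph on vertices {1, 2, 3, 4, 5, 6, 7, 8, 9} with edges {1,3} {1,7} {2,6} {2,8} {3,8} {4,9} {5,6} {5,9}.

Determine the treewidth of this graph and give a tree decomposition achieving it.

Treewidth 1.
Bags: B1 = {1, 7}  B2 = {1, 3}  B3 = {3, 8}  B4 = {2, 8}  B5 = {2, 6}  B6 = {5, 6}  B7 = {5, 9}  B8 = {4, 9}
Tree: B1–B2, B2–B3, B3–B4, B4–B5, B5–B6, B6–B7, B7–B8

Every bag has size at most 2, so the width is 2 − 1 = 1 and tw(G) ≤ 1. G has an edge, so its treewidth is at least 1. Therefore the treewidth is 1.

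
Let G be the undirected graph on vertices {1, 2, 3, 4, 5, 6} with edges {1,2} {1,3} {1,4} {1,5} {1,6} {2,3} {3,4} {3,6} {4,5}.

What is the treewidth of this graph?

A width-2 tree decomposition is:
Bags: B1 = {1, 3, 4}  B2 = {1, 3, 6}  B3 = {1, 2, 3}  B4 = {1, 4, 5}
Tree: B1–B2, B1–B3, B1–B4
Every bag has size at most 3, so the width is 3 − 1 = 2 and tw(G) ≤ 2. On the other hand G contains the 3-clique {1, 2, 3}. A clique must lie in a single bag of any decomposition, so no decomposition can have width below 2. The upper and lower bounds meet at 2, so that is the treewidth.

2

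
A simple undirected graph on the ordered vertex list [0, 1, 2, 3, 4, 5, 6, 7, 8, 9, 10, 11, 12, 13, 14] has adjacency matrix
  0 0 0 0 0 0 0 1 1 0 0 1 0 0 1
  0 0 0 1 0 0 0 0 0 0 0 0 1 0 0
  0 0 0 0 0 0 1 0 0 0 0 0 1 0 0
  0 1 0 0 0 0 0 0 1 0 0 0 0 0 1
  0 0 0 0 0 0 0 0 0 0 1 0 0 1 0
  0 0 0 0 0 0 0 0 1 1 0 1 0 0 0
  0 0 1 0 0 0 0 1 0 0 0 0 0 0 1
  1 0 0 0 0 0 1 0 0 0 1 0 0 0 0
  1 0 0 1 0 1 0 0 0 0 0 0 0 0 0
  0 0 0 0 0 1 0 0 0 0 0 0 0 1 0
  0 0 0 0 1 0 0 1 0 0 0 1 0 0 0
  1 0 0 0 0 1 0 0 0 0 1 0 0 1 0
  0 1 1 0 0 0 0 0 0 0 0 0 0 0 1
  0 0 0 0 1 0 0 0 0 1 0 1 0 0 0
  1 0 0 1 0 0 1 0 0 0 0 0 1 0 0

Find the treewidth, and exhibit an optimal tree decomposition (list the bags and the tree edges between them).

Every bag has size at most 4, so the width is 4 − 1 = 3 and tw(G) ≤ 3. For the lower bound: the 4 vertex sets {4,9,13}, {10}, {11}, {0,5,7,8} are disjoint, each induces a connected subgraph, and every pair is joined by at least one edge of G. Contracting each set to a single vertex therefore yields K_{4} as a minor, and since treewidth is minor-monotone, tw(G) ≥ tw(K_{4}) = 3. The upper and lower bounds meet at 3, so that is the treewidth.

Treewidth 3.
One such decomposition:
Bags: B1 = {4, 9, 10, 13}  B2 = {9, 10, 11, 13}  B3 = {5, 9, 10, 11}  B4 = {5, 7, 10, 11}  B5 = {0, 5, 7, 11}  B6 = {0, 5, 7, 8}  B7 = {0, 6, 7, 8}  B8 = {0, 6, 8, 14}  B9 = {3, 6, 8, 14}  B10 = {2, 3, 6, 14}  B11 = {2, 3, 12, 14}  B12 = {1, 2, 3, 12}
Tree: B1–B2, B2–B3, B3–B4, B4–B5, B5–B6, B6–B7, B7–B8, B8–B9, B9–B10, B10–B11, B11–B12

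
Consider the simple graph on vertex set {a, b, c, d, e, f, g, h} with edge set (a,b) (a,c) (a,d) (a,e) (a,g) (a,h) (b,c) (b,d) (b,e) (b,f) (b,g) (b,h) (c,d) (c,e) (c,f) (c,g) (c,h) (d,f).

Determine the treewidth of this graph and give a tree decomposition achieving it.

Every bag has size at most 4, so the width is 4 − 1 = 3 and tw(G) ≤ 3. For the lower bound, the 4 vertices {a, b, c, d} are pairwise adjacent, and any tree decomposition puts a clique entirely inside one bag — forcing width ≥ 3. The upper and lower bounds meet at 3, so that is the treewidth.

Treewidth 3.
One such decomposition:
Bags: B1 = {a, b, c, d}  B2 = {a, b, c, g}  B3 = {a, b, c, e}  B4 = {b, c, d, f}  B5 = {a, b, c, h}
Tree: B1–B2, B1–B3, B1–B4, B3–B5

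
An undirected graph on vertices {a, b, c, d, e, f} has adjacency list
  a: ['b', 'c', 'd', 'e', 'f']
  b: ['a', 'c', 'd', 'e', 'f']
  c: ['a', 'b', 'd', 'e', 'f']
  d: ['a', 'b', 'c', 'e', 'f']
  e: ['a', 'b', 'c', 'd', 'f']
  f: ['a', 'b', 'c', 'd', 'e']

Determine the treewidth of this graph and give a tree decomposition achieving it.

With just one bag of size 6, the width is 6 − 1 = 5, so tw(G) ≤ 5. Conversely, {a, b, c, d, e, f} is a clique of size 6, and the vertices of any clique must share a bag in every tree decomposition; so some bag has ≥ 6 vertices and tw(G) ≥ 5. Combining the bounds, tw(G) = 5.

Treewidth 5.
Bags: B1 = {a, b, c, d, e, f}
Tree: (single bag)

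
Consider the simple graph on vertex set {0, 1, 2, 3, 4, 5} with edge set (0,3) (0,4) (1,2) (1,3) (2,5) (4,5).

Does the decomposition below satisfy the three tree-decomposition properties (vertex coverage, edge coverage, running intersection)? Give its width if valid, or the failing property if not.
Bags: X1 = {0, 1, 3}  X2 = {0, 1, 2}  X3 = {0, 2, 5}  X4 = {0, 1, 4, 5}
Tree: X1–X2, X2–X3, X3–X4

A tree decomposition must satisfy three properties: every vertex lies in some bag; for every edge, both endpoints lie together in some bag; and for every vertex, the bags containing it form a connected subtree. Here bags containing vertex 1 are not connected in the tree, so the decomposition is invalid.

No — bags containing vertex 1 are not connected in the tree.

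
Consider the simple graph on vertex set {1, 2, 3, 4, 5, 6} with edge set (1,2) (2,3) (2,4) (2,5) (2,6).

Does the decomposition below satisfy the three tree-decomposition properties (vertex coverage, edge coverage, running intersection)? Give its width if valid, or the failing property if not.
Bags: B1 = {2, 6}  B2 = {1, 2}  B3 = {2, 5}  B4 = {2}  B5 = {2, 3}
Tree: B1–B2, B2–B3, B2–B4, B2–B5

No — vertex 4 appears in no bag.

A tree decomposition must satisfy three properties: every vertex lies in some bag; for every edge, both endpoints lie together in some bag; and for every vertex, the bags containing it form a connected subtree. Here vertex 4 appears in no bag, so the decomposition is invalid.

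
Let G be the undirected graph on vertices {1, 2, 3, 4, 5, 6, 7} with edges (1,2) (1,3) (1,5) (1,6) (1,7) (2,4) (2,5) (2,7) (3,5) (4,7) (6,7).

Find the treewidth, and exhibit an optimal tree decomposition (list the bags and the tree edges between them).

Treewidth 2.
One such decomposition:
Bags: B1 = {2, 4, 7}  B2 = {1, 2, 7}  B3 = {1, 6, 7}  B4 = {1, 2, 5}  B5 = {1, 3, 5}
Tree: B1–B2, B2–B3, B2–B4, B4–B5

Each bag holds 3 vertices, so the decomposition has width 2, which upper-bounds the treewidth. On the other hand G contains the 3-clique {1, 2, 5}. A clique must lie in a single bag of any decomposition, so no decomposition can have width below 2. Hence tw(G) = 2 exactly.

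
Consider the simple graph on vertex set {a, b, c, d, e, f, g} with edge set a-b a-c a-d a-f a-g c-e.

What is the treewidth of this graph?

A width-1 tree decomposition is:
Bags: B1 = {c, e}  B2 = {a, c}  B3 = {a, b}  B4 = {a, f}  B5 = {a, d}  B6 = {a, g}
Tree: B1–B2, B2–B3, B3–B4, B4–B5, B5–B6
Each bag holds 2 vertices, so the decomposition has width 1, which upper-bounds the treewidth. Since G has at least one edge (e.g. e–c), it is not an edgeless graph, so tw(G) ≥ 1. Hence tw(G) = 1 exactly.

1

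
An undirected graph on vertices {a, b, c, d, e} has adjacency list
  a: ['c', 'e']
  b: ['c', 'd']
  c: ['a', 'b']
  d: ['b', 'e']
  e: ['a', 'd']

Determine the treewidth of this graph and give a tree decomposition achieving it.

The largest bag has 3 vertices, giving width 2; this decomposition certifies tw(G) ≤ 2. For the lower bound, G contains the cycle e–a–c–b–d–e, so G is not a forest; only forests have treewidth ≤ 1, hence tw(G) ≥ 2. Therefore the treewidth is 2.

Treewidth 2.
Bags: B1 = {a, c, e}  B2 = {b, c, e}  B3 = {b, d, e}
Tree: B1–B2, B2–B3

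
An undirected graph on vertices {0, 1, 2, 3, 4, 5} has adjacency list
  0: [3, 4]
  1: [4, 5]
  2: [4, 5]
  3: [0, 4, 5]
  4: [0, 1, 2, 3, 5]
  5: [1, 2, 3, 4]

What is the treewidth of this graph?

A width-2 tree decomposition is:
Bags: B1 = {1, 4, 5}  B2 = {2, 4, 5}  B3 = {3, 4, 5}  B4 = {0, 3, 4}
Tree: B1–B2, B1–B3, B3–B4
Each bag holds 3 vertices, so the decomposition has width 2, which upper-bounds the treewidth. For the lower bound, the 3 vertices {0, 3, 4} are pairwise adjacent, and any tree decomposition puts a clique entirely inside one bag — forcing width ≥ 2. Hence tw(G) = 2 exactly.

2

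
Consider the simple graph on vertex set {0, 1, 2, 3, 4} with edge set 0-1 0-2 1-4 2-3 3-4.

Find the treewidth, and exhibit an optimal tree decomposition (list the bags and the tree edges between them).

Treewidth 2.
Bags: B1 = {0, 1, 2}  B2 = {1, 2, 4}  B3 = {2, 3, 4}
Tree: B1–B2, B2–B3

The largest bag has 3 vertices, giving width 2; this decomposition certifies tw(G) ≤ 2. Since 2–0–1–4–3–2 is a cycle in G, G is not acyclic. Forests are exactly the graphs of treewidth ≤ 1, so tw(G) ≥ 2. Therefore the treewidth is 2.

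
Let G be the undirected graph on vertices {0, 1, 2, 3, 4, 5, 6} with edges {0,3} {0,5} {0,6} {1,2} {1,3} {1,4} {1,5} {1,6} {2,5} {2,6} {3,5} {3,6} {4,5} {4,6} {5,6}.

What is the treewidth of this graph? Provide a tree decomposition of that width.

Treewidth 3.
Bags: B1 = {1, 4, 5, 6}  B2 = {1, 3, 5, 6}  B3 = {0, 3, 5, 6}  B4 = {1, 2, 5, 6}
Tree: B1–B2, B2–B3, B2–B4

Each bag holds 4 vertices, so the decomposition has width 3, which upper-bounds the treewidth. For the lower bound, the 4 vertices {0, 3, 5, 6} are pairwise adjacent, and any tree decomposition puts a clique entirely inside one bag — forcing width ≥ 3. Combining the bounds, tw(G) = 3.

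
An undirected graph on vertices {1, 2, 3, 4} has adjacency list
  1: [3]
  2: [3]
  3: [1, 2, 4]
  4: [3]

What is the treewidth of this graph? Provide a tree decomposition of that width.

Every bag has size at most 2, so the width is 2 − 1 = 1 and tw(G) ≤ 1. Any graph with an edge has treewidth ≥ 1, and G has the edge 3–4. Combining the bounds, tw(G) = 1.

Treewidth 1.
One optimal decomposition is:
Bags: B1 = {3, 4}  B2 = {2, 3}  B3 = {1, 3}
Tree: B1–B2, B1–B3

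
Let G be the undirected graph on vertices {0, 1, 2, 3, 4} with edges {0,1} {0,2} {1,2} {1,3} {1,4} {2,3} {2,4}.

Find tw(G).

2

A width-2 tree decomposition is:
Bags: B1 = {0, 1, 2}  B2 = {1, 2, 3}  B3 = {1, 2, 4}
Tree: B1–B2, B2–B3
Every bag has size at most 3, so the width is 3 − 1 = 2 and tw(G) ≤ 2. For the lower bound, the 3 vertices {0, 1, 2} are pairwise adjacent, and any tree decomposition puts a clique entirely inside one bag — forcing width ≥ 2. Combining the bounds, tw(G) = 2.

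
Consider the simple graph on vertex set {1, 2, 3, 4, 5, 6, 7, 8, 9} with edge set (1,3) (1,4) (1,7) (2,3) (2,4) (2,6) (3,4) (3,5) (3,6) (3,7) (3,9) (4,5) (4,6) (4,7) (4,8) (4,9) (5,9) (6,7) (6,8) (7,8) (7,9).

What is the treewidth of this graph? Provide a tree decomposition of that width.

Each bag holds 4 vertices, so the decomposition has width 3, which upper-bounds the treewidth. For the lower bound, the 4 vertices {4, 6, 7, 8} are pairwise adjacent, and any tree decomposition puts a clique entirely inside one bag — forcing width ≥ 3. Hence tw(G) = 3 exactly.

Treewidth 3.
One such decomposition:
Bags: B1 = {1, 3, 4, 7}  B2 = {3, 4, 6, 7}  B3 = {4, 6, 7, 8}  B4 = {3, 4, 7, 9}  B5 = {2, 3, 4, 6}  B6 = {3, 4, 5, 9}
Tree: B1–B2, B2–B3, B2–B4, B2–B5, B4–B6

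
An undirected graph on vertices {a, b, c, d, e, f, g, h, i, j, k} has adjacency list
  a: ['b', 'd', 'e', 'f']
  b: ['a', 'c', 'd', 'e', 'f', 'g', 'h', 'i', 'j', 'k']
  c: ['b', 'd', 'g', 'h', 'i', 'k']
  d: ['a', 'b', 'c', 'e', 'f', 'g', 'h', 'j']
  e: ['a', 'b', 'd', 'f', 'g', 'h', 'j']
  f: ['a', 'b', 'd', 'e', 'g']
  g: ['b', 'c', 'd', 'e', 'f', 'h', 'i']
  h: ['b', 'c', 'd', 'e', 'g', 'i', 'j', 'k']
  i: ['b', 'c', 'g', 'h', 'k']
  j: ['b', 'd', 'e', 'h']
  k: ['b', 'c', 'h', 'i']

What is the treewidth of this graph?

A width-4 tree decomposition is:
Bags: B1 = {b, d, e, f, g}  B2 = {a, b, d, e, f}  B3 = {b, d, e, g, h}  B4 = {b, d, e, h, j}  B5 = {b, c, d, g, h}  B6 = {b, c, g, h, i}  B7 = {b, c, h, i, k}
Tree: B1–B2, B1–B3, B3–B4, B3–B5, B5–B6, B6–B7
Every bag has size at most 5, so the width is 5 − 1 = 4 and tw(G) ≤ 4. Conversely, {b, d, e, h, j} is a clique of size 5, and the vertices of any clique must share a bag in every tree decomposition; so some bag has ≥ 5 vertices and tw(G) ≥ 4. The upper and lower bounds meet at 4, so that is the treewidth.

4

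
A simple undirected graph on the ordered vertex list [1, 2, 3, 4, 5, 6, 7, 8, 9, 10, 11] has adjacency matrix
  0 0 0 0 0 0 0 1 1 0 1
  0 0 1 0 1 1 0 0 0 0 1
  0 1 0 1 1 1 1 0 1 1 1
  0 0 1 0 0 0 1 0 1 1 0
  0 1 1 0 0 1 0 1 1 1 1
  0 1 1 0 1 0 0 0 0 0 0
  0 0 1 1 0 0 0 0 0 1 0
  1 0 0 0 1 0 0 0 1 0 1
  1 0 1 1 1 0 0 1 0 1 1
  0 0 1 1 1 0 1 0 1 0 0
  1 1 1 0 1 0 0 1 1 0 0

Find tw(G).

3

A width-3 tree decomposition is:
Bags: B1 = {2, 3, 5, 11}  B2 = {3, 5, 9, 11}  B3 = {5, 8, 9, 11}  B4 = {1, 8, 9, 11}  B5 = {2, 3, 5, 6}  B6 = {3, 5, 9, 10}  B7 = {3, 4, 9, 10}  B8 = {3, 4, 7, 10}
Tree: B1–B2, B2–B3, B3–B4, B1–B5, B2–B6, B6–B7, B7–B8
Every bag has size at most 4, so the width is 4 − 1 = 3 and tw(G) ≤ 3. For the lower bound, the 4 vertices {1, 8, 9, 11} are pairwise adjacent, and any tree decomposition puts a clique entirely inside one bag — forcing width ≥ 3. Therefore the treewidth is 3.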